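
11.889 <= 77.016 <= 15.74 False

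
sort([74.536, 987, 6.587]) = [6.587, 74.536, 987]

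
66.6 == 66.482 False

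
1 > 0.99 True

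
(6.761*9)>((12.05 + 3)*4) True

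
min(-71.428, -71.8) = -71.8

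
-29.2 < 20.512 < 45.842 True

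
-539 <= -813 False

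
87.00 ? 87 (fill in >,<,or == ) ==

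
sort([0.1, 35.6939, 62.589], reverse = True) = [62.589, 35.6939, 0.1]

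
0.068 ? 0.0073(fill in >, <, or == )>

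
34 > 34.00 False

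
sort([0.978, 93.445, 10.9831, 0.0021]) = [0.0021, 0.978, 10.9831, 93.445]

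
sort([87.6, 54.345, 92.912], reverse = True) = [92.912, 87.6, 54.345]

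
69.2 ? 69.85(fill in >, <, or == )<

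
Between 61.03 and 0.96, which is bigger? 61.03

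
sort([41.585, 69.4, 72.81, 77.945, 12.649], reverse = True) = [77.945, 72.81, 69.4, 41.585, 12.649]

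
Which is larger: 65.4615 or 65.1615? 65.4615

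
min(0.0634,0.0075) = 0.0075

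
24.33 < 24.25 False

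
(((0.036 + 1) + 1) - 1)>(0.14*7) True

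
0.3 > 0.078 True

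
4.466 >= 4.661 False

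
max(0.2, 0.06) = 0.2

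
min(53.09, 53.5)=53.09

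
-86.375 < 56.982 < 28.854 False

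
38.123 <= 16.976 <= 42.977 False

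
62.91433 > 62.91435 False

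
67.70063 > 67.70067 False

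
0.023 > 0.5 False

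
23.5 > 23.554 False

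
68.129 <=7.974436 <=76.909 False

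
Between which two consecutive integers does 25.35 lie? 25 and 26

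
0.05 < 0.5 True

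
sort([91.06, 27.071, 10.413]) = [10.413, 27.071, 91.06]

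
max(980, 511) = 980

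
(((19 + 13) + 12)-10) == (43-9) True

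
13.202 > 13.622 False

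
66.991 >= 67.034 False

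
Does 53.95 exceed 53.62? Yes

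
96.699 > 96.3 True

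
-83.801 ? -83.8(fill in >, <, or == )<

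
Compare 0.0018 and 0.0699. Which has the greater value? 0.0699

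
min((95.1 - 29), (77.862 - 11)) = 66.1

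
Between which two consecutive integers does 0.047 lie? 0 and 1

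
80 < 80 False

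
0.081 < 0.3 True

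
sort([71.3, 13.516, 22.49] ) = [13.516, 22.49, 71.3]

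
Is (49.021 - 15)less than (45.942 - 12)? No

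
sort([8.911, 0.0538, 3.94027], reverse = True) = [8.911, 3.94027, 0.0538]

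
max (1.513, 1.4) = 1.513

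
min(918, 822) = 822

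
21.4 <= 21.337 False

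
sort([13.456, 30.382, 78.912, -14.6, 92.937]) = [-14.6, 13.456, 30.382, 78.912, 92.937]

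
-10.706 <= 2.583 True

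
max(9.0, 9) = 9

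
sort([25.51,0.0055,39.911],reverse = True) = [39.911,25.51,0.0055]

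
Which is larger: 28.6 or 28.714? 28.714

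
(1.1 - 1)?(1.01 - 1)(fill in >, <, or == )>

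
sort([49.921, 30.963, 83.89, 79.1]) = [30.963, 49.921, 79.1, 83.89]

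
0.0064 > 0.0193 False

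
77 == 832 False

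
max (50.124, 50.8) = 50.8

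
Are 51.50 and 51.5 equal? Yes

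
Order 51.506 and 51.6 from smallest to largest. 51.506, 51.6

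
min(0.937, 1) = 0.937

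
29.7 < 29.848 True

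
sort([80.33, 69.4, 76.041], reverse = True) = [80.33, 76.041, 69.4]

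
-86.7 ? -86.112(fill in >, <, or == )<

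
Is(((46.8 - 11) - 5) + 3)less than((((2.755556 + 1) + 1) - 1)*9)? Yes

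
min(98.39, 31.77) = 31.77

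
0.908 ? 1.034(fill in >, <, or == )<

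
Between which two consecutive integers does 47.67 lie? 47 and 48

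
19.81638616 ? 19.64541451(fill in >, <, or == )>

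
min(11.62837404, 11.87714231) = 11.62837404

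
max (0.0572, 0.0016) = 0.0572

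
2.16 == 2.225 False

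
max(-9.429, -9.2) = -9.2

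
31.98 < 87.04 True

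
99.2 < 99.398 True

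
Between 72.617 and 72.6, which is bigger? 72.617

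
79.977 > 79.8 True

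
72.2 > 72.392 False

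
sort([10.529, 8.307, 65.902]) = [8.307, 10.529, 65.902]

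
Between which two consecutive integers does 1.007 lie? 1 and 2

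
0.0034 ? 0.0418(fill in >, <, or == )<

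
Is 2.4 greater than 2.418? No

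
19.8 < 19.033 False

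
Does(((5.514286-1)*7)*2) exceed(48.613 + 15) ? No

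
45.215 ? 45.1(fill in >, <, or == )>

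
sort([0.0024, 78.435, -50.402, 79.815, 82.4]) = [-50.402, 0.0024, 78.435, 79.815, 82.4]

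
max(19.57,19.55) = 19.57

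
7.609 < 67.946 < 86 True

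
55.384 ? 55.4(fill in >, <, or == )<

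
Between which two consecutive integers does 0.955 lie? 0 and 1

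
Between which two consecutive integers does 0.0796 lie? 0 and 1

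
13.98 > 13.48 True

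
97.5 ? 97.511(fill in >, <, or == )<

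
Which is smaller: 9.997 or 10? 9.997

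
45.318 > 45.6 False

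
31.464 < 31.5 True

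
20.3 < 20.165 False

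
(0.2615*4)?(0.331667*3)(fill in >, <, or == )>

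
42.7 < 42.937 True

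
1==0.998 False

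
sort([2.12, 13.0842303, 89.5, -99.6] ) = [-99.6, 2.12, 13.0842303, 89.5]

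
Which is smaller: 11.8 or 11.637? 11.637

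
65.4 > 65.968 False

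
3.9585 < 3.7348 False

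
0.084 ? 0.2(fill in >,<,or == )<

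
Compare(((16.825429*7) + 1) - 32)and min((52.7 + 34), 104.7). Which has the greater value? (((16.825429*7) + 1) - 32)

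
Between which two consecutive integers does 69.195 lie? 69 and 70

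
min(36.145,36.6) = 36.145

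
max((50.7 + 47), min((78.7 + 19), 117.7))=97.7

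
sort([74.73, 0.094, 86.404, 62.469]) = [0.094, 62.469, 74.73, 86.404]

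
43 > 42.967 True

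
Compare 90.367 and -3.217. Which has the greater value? 90.367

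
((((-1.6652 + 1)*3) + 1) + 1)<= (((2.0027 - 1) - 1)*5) True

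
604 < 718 True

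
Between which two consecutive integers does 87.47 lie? 87 and 88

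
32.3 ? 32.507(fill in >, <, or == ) <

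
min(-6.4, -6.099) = -6.4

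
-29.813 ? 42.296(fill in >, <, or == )<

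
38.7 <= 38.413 False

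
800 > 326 True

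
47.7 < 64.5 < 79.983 True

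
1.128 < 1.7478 True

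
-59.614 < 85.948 True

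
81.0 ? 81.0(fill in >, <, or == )==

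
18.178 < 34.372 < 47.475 True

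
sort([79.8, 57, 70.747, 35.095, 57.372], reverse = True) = [79.8, 70.747, 57.372, 57, 35.095]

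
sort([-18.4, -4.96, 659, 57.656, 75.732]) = [-18.4, -4.96, 57.656, 75.732, 659]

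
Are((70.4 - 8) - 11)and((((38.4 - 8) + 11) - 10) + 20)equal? Yes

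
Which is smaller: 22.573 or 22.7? 22.573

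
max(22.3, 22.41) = 22.41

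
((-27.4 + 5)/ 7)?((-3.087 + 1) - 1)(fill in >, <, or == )<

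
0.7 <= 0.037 False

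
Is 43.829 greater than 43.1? Yes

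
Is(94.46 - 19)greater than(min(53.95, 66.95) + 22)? No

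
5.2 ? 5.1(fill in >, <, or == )>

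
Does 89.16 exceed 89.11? Yes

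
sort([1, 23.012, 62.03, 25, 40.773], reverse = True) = [62.03, 40.773, 25, 23.012, 1]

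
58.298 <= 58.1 False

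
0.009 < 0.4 True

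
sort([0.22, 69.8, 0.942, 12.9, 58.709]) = [0.22, 0.942, 12.9, 58.709, 69.8]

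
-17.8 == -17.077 False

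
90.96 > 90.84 True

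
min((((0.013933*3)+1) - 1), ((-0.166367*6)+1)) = 0.001798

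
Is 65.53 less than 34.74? No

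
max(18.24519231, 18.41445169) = 18.41445169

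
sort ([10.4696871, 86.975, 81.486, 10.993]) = [10.4696871, 10.993, 81.486, 86.975]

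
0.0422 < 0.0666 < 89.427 True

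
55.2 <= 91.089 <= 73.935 False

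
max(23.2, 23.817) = 23.817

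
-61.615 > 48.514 False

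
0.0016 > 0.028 False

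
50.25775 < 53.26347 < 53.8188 True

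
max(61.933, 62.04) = 62.04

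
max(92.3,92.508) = 92.508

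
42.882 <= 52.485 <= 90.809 True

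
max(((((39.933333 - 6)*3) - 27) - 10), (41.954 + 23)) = 64.954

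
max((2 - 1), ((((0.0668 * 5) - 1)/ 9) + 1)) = 1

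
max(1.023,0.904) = 1.023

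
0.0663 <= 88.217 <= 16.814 False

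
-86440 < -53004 True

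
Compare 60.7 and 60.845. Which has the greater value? 60.845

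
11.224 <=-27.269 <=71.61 False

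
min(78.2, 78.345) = 78.2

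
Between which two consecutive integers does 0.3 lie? 0 and 1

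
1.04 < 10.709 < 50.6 True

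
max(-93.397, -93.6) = -93.397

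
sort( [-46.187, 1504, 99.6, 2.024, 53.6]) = [-46.187, 2.024, 53.6, 99.6, 1504]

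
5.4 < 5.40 False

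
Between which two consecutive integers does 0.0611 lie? 0 and 1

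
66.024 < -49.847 False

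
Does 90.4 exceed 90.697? No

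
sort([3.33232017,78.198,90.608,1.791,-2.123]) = [-2.123,1.791,3.33232017,78.198,90.608]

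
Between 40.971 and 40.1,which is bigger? 40.971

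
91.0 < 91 False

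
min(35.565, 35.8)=35.565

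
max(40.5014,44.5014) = 44.5014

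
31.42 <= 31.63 True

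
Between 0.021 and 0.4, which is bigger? 0.4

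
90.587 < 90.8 True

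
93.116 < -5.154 False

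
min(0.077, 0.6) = 0.077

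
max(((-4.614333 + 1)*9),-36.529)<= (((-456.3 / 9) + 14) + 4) False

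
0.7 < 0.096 False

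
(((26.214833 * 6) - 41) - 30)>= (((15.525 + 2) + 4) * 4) True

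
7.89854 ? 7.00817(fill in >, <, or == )>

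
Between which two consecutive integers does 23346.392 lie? 23346 and 23347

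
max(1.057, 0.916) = 1.057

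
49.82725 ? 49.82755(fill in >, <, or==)<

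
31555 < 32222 True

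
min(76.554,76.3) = 76.3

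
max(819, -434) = 819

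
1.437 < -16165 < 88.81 False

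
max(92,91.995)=92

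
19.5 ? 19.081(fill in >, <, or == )>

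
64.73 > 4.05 True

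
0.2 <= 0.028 False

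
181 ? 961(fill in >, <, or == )<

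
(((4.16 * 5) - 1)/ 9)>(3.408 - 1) False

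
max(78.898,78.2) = 78.898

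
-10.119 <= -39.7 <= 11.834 False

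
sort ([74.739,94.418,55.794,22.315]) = [22.315,55.794,74.739,94.418]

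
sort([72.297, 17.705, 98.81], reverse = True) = [98.81, 72.297, 17.705]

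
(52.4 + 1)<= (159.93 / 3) False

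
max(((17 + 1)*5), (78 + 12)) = 90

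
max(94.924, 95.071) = 95.071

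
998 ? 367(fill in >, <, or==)>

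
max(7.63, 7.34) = 7.63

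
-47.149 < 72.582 True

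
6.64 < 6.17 False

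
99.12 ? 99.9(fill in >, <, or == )<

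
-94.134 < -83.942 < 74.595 True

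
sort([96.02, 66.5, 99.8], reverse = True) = [99.8, 96.02, 66.5]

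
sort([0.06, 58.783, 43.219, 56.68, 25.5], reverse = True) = [58.783, 56.68, 43.219, 25.5, 0.06]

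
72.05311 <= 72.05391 True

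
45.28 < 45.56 True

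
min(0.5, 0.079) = 0.079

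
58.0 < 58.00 False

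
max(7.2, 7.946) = 7.946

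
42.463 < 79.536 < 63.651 False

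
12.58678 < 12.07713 False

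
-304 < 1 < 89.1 True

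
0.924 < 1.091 True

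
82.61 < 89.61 True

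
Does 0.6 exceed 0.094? Yes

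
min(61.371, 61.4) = 61.371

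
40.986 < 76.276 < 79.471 True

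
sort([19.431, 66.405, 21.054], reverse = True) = [66.405, 21.054, 19.431]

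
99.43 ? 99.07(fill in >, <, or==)>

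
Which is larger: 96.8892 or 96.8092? 96.8892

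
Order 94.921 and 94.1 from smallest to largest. 94.1, 94.921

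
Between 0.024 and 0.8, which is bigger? 0.8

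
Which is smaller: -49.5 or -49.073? -49.5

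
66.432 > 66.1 True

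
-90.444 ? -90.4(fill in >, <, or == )<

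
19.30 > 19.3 False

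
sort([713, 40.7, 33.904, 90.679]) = [33.904, 40.7, 90.679, 713]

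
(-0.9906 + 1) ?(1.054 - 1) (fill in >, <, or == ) <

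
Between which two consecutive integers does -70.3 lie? -71 and -70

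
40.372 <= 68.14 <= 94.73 True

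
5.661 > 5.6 True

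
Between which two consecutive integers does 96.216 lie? 96 and 97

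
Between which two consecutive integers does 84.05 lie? 84 and 85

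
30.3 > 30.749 False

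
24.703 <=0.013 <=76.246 False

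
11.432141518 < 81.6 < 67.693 False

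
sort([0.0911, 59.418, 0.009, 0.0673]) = [0.009, 0.0673, 0.0911, 59.418]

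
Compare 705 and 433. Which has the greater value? 705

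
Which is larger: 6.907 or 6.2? 6.907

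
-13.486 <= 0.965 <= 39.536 True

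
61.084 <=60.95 False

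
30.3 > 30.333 False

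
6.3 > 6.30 False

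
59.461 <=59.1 False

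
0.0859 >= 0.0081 True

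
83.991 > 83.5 True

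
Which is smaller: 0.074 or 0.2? 0.074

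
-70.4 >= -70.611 True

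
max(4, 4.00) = 4.00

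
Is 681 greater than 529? Yes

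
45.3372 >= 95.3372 False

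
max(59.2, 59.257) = 59.257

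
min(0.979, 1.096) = 0.979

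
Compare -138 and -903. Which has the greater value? -138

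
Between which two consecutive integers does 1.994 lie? 1 and 2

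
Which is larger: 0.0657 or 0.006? 0.0657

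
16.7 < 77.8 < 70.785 False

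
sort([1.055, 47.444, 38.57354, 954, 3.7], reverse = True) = [954, 47.444, 38.57354, 3.7, 1.055]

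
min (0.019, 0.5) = 0.019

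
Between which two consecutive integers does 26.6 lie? 26 and 27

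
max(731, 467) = 731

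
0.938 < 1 True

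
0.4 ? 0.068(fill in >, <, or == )>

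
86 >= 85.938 True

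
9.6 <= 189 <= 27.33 False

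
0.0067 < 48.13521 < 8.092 False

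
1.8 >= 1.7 True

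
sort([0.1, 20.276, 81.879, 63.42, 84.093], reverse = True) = [84.093, 81.879, 63.42, 20.276, 0.1]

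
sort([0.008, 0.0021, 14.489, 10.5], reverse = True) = [14.489, 10.5, 0.008, 0.0021]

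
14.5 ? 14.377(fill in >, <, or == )>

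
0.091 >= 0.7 False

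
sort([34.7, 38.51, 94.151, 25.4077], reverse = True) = [94.151, 38.51, 34.7, 25.4077]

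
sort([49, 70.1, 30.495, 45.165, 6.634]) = [6.634, 30.495, 45.165, 49, 70.1]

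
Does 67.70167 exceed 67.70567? No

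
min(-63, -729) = -729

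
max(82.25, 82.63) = 82.63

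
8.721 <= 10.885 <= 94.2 True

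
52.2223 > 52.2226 False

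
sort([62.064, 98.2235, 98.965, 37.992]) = [37.992, 62.064, 98.2235, 98.965]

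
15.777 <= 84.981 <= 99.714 True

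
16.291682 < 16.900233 True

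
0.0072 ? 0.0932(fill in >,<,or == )<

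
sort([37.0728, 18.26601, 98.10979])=[18.26601, 37.0728, 98.10979]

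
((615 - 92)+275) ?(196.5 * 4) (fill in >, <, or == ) >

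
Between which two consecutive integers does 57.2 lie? 57 and 58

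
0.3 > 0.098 True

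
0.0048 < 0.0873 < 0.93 True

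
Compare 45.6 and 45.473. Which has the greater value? 45.6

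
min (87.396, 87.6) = 87.396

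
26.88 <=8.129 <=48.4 False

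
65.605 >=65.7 False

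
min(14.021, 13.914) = 13.914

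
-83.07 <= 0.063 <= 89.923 True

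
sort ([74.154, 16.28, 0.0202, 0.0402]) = [0.0202, 0.0402, 16.28, 74.154]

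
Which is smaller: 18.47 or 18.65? 18.47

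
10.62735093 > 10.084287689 True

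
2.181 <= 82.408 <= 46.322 False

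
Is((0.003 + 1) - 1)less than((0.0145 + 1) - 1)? Yes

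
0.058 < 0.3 True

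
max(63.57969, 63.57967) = 63.57969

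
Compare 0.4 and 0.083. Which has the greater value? 0.4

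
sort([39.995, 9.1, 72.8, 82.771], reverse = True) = [82.771, 72.8, 39.995, 9.1]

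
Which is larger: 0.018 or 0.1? 0.1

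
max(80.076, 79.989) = 80.076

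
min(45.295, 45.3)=45.295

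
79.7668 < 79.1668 False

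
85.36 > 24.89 True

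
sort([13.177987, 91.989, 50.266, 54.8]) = [13.177987, 50.266, 54.8, 91.989]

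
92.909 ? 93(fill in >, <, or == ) <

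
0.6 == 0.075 False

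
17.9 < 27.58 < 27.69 True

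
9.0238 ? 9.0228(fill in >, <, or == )>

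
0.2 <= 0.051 False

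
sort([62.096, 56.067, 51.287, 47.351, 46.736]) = [46.736, 47.351, 51.287, 56.067, 62.096]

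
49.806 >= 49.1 True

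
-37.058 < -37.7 False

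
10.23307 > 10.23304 True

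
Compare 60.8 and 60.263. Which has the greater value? 60.8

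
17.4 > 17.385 True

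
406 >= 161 True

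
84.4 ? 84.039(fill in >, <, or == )>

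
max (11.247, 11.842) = 11.842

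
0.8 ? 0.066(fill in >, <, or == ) >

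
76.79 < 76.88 True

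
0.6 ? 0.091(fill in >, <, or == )>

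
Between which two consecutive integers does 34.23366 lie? 34 and 35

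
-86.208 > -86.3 True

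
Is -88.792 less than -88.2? Yes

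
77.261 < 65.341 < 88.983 False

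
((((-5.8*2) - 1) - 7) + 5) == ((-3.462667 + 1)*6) False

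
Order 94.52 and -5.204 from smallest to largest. -5.204, 94.52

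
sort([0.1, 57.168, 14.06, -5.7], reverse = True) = [57.168, 14.06, 0.1, -5.7]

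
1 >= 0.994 True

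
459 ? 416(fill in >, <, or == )>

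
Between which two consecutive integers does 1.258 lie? 1 and 2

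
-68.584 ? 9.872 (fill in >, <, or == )<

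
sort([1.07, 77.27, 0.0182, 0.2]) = [0.0182, 0.2, 1.07, 77.27]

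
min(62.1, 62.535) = 62.1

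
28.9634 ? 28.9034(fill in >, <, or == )>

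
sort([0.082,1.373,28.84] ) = [0.082,1.373,28.84]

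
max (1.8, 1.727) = 1.8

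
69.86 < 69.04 False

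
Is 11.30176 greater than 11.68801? No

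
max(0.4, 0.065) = 0.4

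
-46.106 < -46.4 False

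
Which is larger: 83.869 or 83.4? 83.869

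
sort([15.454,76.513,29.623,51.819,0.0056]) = [0.0056,15.454,29.623,51.819,76.513]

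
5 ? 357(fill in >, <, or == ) <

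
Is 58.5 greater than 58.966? No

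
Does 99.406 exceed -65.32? Yes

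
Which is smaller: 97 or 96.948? 96.948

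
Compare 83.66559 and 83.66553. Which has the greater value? 83.66559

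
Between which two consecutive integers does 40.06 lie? 40 and 41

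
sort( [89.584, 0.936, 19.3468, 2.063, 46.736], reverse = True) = [89.584, 46.736, 19.3468, 2.063, 0.936]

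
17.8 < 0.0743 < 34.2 False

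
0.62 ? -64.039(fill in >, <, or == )>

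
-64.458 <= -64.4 True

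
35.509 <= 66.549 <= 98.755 True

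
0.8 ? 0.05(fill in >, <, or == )>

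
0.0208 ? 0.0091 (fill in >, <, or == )>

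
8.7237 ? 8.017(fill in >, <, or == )>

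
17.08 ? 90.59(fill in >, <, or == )<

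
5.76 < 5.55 False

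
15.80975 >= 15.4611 True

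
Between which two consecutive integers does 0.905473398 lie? 0 and 1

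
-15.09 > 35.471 False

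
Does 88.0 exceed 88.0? No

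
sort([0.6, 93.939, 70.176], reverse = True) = [93.939, 70.176, 0.6]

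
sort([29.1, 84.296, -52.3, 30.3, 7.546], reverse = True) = [84.296, 30.3, 29.1, 7.546, -52.3]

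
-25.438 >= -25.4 False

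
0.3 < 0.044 False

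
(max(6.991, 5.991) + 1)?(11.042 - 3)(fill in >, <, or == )<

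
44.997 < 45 True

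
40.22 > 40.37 False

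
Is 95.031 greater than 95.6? No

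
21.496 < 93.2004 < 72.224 False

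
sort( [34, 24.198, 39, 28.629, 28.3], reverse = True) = [39, 34, 28.629, 28.3, 24.198]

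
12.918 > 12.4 True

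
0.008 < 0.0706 True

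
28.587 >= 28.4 True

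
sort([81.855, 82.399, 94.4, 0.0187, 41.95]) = [0.0187, 41.95, 81.855, 82.399, 94.4]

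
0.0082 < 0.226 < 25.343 True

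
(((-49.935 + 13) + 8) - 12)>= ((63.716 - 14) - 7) False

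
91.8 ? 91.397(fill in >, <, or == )>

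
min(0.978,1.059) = 0.978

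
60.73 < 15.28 False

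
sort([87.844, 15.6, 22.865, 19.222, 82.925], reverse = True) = [87.844, 82.925, 22.865, 19.222, 15.6]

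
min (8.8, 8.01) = 8.01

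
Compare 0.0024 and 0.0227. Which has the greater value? 0.0227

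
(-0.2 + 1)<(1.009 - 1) False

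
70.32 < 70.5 True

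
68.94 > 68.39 True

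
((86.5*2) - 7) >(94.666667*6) False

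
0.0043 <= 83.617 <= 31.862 False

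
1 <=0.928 False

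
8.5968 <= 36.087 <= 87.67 True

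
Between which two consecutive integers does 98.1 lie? 98 and 99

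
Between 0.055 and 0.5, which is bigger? 0.5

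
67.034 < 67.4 True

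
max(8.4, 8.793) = 8.793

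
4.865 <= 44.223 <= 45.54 True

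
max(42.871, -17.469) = 42.871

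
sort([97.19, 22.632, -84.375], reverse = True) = [97.19, 22.632, -84.375]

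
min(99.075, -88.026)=-88.026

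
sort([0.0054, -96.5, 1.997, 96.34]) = [-96.5, 0.0054, 1.997, 96.34]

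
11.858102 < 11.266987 False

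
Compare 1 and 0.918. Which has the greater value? 1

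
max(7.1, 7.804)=7.804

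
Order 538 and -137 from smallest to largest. -137, 538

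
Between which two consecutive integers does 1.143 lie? 1 and 2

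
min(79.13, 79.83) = 79.13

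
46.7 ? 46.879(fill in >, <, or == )<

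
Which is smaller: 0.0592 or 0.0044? 0.0044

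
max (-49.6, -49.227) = -49.227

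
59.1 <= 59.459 True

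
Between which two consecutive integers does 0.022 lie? 0 and 1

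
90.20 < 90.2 False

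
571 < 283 False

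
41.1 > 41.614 False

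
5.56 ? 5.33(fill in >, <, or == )>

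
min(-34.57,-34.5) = -34.57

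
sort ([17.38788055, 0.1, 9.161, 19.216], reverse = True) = [19.216, 17.38788055, 9.161, 0.1]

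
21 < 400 True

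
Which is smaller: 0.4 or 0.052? 0.052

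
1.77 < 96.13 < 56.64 False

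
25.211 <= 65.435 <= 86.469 True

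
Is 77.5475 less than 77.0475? No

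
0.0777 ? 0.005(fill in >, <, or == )>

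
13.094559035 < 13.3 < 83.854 True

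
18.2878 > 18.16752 True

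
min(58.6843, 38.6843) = 38.6843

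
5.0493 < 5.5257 True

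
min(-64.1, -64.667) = -64.667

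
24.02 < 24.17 True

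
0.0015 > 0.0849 False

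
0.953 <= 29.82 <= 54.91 True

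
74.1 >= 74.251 False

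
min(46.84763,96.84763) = 46.84763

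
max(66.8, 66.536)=66.8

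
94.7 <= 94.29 False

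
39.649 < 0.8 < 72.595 False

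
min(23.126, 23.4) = 23.126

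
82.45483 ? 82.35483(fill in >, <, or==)>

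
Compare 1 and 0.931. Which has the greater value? 1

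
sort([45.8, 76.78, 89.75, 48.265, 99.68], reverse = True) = [99.68, 89.75, 76.78, 48.265, 45.8]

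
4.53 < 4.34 False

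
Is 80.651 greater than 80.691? No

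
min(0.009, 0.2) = 0.009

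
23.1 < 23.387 True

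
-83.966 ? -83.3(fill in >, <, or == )<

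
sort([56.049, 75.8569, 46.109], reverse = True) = [75.8569, 56.049, 46.109]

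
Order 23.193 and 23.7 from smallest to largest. 23.193, 23.7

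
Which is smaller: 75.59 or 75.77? 75.59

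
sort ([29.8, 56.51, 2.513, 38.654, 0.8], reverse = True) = [56.51, 38.654, 29.8, 2.513, 0.8]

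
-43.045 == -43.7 False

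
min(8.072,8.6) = 8.072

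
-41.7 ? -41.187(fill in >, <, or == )<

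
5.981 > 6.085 False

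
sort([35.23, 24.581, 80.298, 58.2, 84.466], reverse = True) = [84.466, 80.298, 58.2, 35.23, 24.581]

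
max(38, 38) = 38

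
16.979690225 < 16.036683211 False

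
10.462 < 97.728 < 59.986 False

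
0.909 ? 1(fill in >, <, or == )<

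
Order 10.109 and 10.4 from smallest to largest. 10.109, 10.4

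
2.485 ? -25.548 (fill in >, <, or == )>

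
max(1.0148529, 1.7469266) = 1.7469266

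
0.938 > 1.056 False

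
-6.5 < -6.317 True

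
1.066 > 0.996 True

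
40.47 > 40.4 True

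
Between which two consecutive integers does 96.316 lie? 96 and 97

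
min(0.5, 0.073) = 0.073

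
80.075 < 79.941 False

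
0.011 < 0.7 True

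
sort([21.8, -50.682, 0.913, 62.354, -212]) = [-212, -50.682, 0.913, 21.8, 62.354]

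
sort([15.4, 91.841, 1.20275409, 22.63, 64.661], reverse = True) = [91.841, 64.661, 22.63, 15.4, 1.20275409]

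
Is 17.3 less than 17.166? No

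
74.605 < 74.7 True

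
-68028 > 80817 False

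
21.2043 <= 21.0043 False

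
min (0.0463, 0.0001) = 0.0001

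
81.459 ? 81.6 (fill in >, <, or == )<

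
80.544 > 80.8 False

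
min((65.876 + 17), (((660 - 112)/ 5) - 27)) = 82.6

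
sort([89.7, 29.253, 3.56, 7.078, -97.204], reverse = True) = [89.7, 29.253, 7.078, 3.56, -97.204]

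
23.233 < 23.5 True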